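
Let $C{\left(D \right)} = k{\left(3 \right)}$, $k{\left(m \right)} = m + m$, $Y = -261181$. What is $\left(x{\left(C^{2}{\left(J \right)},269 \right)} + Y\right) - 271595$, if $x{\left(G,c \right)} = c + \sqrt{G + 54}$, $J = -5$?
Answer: $-532507 + 3 \sqrt{10} \approx -5.325 \cdot 10^{5}$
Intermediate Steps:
$k{\left(m \right)} = 2 m$
$C{\left(D \right)} = 6$ ($C{\left(D \right)} = 2 \cdot 3 = 6$)
$x{\left(G,c \right)} = c + \sqrt{54 + G}$
$\left(x{\left(C^{2}{\left(J \right)},269 \right)} + Y\right) - 271595 = \left(\left(269 + \sqrt{54 + 6^{2}}\right) - 261181\right) - 271595 = \left(\left(269 + \sqrt{54 + 36}\right) - 261181\right) - 271595 = \left(\left(269 + \sqrt{90}\right) - 261181\right) - 271595 = \left(\left(269 + 3 \sqrt{10}\right) - 261181\right) - 271595 = \left(-260912 + 3 \sqrt{10}\right) - 271595 = -532507 + 3 \sqrt{10}$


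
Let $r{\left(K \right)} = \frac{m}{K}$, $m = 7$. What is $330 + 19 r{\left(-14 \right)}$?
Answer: $\frac{641}{2} \approx 320.5$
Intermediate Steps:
$r{\left(K \right)} = \frac{7}{K}$
$330 + 19 r{\left(-14 \right)} = 330 + 19 \frac{7}{-14} = 330 + 19 \cdot 7 \left(- \frac{1}{14}\right) = 330 + 19 \left(- \frac{1}{2}\right) = 330 - \frac{19}{2} = \frac{641}{2}$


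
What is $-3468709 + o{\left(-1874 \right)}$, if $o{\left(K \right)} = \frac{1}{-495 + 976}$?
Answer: $- \frac{1668449028}{481} \approx -3.4687 \cdot 10^{6}$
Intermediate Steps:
$o{\left(K \right)} = \frac{1}{481}$
$-3468709 + o{\left(-1874 \right)} = -3468709 + \frac{1}{481} = - \frac{1668449028}{481}$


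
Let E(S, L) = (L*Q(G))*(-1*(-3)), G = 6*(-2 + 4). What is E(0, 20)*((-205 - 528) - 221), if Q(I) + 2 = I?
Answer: -572400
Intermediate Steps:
G = 12 (G = 6*2 = 12)
Q(I) = -2 + I
E(S, L) = 30*L (E(S, L) = (L*(-2 + 12))*(-1*(-3)) = (L*10)*3 = (10*L)*3 = 30*L)
E(0, 20)*((-205 - 528) - 221) = (30*20)*((-205 - 528) - 221) = 600*(-733 - 221) = 600*(-954) = -572400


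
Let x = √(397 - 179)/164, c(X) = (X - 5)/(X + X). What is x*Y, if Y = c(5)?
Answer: 0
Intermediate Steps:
c(X) = (-5 + X)/(2*X) (c(X) = (-5 + X)/((2*X)) = (-5 + X)*(1/(2*X)) = (-5 + X)/(2*X))
Y = 0 (Y = (½)*(-5 + 5)/5 = (½)*(⅕)*0 = 0)
x = √218/164 (x = √218*(1/164) = √218/164 ≈ 0.090029)
x*Y = (√218/164)*0 = 0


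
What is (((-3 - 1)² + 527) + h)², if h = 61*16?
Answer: 2307361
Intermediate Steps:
h = 976
(((-3 - 1)² + 527) + h)² = (((-3 - 1)² + 527) + 976)² = (((-4)² + 527) + 976)² = ((16 + 527) + 976)² = (543 + 976)² = 1519² = 2307361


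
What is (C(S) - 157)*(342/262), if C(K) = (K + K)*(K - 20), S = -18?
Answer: 207081/131 ≈ 1580.8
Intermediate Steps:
C(K) = 2*K*(-20 + K) (C(K) = (2*K)*(-20 + K) = 2*K*(-20 + K))
(C(S) - 157)*(342/262) = (2*(-18)*(-20 - 18) - 157)*(342/262) = (2*(-18)*(-38) - 157)*(342*(1/262)) = (1368 - 157)*(171/131) = 1211*(171/131) = 207081/131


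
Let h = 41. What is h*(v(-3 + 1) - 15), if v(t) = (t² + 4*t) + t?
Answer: -861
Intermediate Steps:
v(t) = t² + 5*t
h*(v(-3 + 1) - 15) = 41*((-3 + 1)*(5 + (-3 + 1)) - 15) = 41*(-2*(5 - 2) - 15) = 41*(-2*3 - 15) = 41*(-6 - 15) = 41*(-21) = -861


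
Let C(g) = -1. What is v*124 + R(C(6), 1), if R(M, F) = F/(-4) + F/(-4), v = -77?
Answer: -19097/2 ≈ -9548.5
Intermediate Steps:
R(M, F) = -F/2 (R(M, F) = F*(-1/4) + F*(-1/4) = -F/4 - F/4 = -F/2)
v*124 + R(C(6), 1) = -77*124 - 1/2*1 = -9548 - 1/2 = -19097/2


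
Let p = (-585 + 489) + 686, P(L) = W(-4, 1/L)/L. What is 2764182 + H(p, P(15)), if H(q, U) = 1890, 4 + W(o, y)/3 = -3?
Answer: 2766072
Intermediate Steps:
W(o, y) = -21 (W(o, y) = -12 + 3*(-3) = -12 - 9 = -21)
P(L) = -21/L
p = 590 (p = -96 + 686 = 590)
2764182 + H(p, P(15)) = 2764182 + 1890 = 2766072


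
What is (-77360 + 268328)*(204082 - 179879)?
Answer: 4621998504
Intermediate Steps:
(-77360 + 268328)*(204082 - 179879) = 190968*24203 = 4621998504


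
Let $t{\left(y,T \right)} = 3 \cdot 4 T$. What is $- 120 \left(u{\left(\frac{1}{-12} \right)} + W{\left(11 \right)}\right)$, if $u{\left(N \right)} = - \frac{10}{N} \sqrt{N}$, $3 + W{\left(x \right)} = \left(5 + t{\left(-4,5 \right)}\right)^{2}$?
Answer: $-506640 - 2400 i \sqrt{3} \approx -5.0664 \cdot 10^{5} - 4156.9 i$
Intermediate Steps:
$t{\left(y,T \right)} = 12 T$
$W{\left(x \right)} = 4222$ ($W{\left(x \right)} = -3 + \left(5 + 12 \cdot 5\right)^{2} = -3 + \left(5 + 60\right)^{2} = -3 + 65^{2} = -3 + 4225 = 4222$)
$u{\left(N \right)} = - \frac{10}{\sqrt{N}}$
$- 120 \left(u{\left(\frac{1}{-12} \right)} + W{\left(11 \right)}\right) = - 120 \left(- \frac{10}{\frac{1}{6} i \sqrt{3}} + 4222\right) = - 120 \left(- 10 \left(- 2 i \sqrt{3}\right) + 4222\right) = - 120 \left(20 i \sqrt{3} + 4222\right) = - 120 \left(4222 + 20 i \sqrt{3}\right) = -506640 - 2400 i \sqrt{3}$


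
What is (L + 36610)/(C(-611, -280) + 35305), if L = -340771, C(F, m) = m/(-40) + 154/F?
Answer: -61947457/7191826 ≈ -8.6136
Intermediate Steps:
C(F, m) = 154/F - m/40 (C(F, m) = m*(-1/40) + 154/F = -m/40 + 154/F = 154/F - m/40)
(L + 36610)/(C(-611, -280) + 35305) = (-340771 + 36610)/((154/(-611) - 1/40*(-280)) + 35305) = -304161/((154*(-1/611) + 7) + 35305) = -304161/((-154/611 + 7) + 35305) = -304161/(4123/611 + 35305) = -304161/21575478/611 = -304161*611/21575478 = -61947457/7191826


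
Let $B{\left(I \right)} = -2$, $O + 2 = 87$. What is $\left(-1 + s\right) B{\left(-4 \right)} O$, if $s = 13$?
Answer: $-2040$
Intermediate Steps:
$O = 85$ ($O = -2 + 87 = 85$)
$\left(-1 + s\right) B{\left(-4 \right)} O = \left(-1 + 13\right) \left(-2\right) 85 = 12 \left(-2\right) 85 = \left(-24\right) 85 = -2040$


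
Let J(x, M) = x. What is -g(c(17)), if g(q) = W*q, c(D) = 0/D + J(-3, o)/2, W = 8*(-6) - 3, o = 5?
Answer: -153/2 ≈ -76.500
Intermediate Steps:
W = -51 (W = -48 - 3 = -51)
c(D) = -3/2 (c(D) = 0/D - 3/2 = 0 - 3*½ = 0 - 3/2 = -3/2)
g(q) = -51*q
-g(c(17)) = -(-51)*(-3)/2 = -1*153/2 = -153/2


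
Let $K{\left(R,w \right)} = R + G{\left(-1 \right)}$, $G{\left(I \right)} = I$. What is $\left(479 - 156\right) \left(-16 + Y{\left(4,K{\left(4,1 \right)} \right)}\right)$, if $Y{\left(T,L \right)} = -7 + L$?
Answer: $-6460$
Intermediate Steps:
$K{\left(R,w \right)} = -1 + R$ ($K{\left(R,w \right)} = R - 1 = -1 + R$)
$\left(479 - 156\right) \left(-16 + Y{\left(4,K{\left(4,1 \right)} \right)}\right) = \left(479 - 156\right) \left(-16 + \left(-7 + \left(-1 + 4\right)\right)\right) = 323 \left(-16 + \left(-7 + 3\right)\right) = 323 \left(-16 - 4\right) = 323 \left(-20\right) = -6460$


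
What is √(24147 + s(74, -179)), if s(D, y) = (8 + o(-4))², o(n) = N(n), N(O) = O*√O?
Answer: √(24147 - 128*I) ≈ 155.39 - 0.4118*I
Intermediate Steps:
N(O) = O^(3/2)
o(n) = n^(3/2)
s(D, y) = (8 - 8*I)² (s(D, y) = (8 + (-4)^(3/2))² = (8 - 8*I)²)
√(24147 + s(74, -179)) = √(24147 - 128*I)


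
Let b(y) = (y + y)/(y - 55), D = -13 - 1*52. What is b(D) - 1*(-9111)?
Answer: 109345/12 ≈ 9112.1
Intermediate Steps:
D = -65 (D = -13 - 52 = -65)
b(y) = 2*y/(-55 + y) (b(y) = (2*y)/(-55 + y) = 2*y/(-55 + y))
b(D) - 1*(-9111) = 2*(-65)/(-55 - 65) - 1*(-9111) = 2*(-65)/(-120) + 9111 = 2*(-65)*(-1/120) + 9111 = 13/12 + 9111 = 109345/12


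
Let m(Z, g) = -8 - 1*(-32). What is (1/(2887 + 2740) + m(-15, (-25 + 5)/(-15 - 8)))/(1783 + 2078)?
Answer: 135049/21725847 ≈ 0.0062160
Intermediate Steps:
m(Z, g) = 24 (m(Z, g) = -8 + 32 = 24)
(1/(2887 + 2740) + m(-15, (-25 + 5)/(-15 - 8)))/(1783 + 2078) = (1/(2887 + 2740) + 24)/(1783 + 2078) = (1/5627 + 24)/3861 = (1/5627 + 24)*(1/3861) = (135049/5627)*(1/3861) = 135049/21725847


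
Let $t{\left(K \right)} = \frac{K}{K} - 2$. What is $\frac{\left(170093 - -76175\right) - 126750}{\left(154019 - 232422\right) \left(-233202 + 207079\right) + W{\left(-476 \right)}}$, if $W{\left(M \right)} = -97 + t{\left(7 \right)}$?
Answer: $\frac{119518}{2048121471} \approx 5.8355 \cdot 10^{-5}$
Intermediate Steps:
$t{\left(K \right)} = -1$ ($t{\left(K \right)} = 1 - 2 = -1$)
$W{\left(M \right)} = -98$ ($W{\left(M \right)} = -97 - 1 = -98$)
$\frac{\left(170093 - -76175\right) - 126750}{\left(154019 - 232422\right) \left(-233202 + 207079\right) + W{\left(-476 \right)}} = \frac{\left(170093 - -76175\right) - 126750}{\left(154019 - 232422\right) \left(-233202 + 207079\right) - 98} = \frac{\left(170093 + 76175\right) - 126750}{\left(-78403\right) \left(-26123\right) - 98} = \frac{246268 - 126750}{2048121569 - 98} = \frac{119518}{2048121471}$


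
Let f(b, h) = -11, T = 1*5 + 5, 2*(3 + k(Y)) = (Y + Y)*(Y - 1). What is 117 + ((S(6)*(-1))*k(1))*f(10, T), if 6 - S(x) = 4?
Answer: 51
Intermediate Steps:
k(Y) = -3 + Y*(-1 + Y) (k(Y) = -3 + ((Y + Y)*(Y - 1))/2 = -3 + ((2*Y)*(-1 + Y))/2 = -3 + (2*Y*(-1 + Y))/2 = -3 + Y*(-1 + Y))
S(x) = 2 (S(x) = 6 - 1*4 = 6 - 4 = 2)
T = 10 (T = 5 + 5 = 10)
117 + ((S(6)*(-1))*k(1))*f(10, T) = 117 + ((2*(-1))*(-3 + 1² - 1*1))*(-11) = 117 - 2*(-3 + 1 - 1)*(-11) = 117 - 2*(-3)*(-11) = 117 + 6*(-11) = 117 - 66 = 51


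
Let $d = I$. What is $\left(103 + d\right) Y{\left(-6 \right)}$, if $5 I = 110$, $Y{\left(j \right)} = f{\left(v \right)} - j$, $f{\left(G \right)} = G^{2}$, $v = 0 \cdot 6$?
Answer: $750$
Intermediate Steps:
$v = 0$
$Y{\left(j \right)} = - j$ ($Y{\left(j \right)} = 0^{2} - j = 0 - j = - j$)
$I = 22$ ($I = \frac{1}{5} \cdot 110 = 22$)
$d = 22$
$\left(103 + d\right) Y{\left(-6 \right)} = \left(103 + 22\right) \left(\left(-1\right) \left(-6\right)\right) = 125 \cdot 6 = 750$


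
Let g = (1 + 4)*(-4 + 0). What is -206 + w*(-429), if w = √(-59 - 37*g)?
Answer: -206 - 429*√681 ≈ -11401.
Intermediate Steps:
g = -20 (g = 5*(-4) = -20)
w = √681 (w = √(-59 - 37*(-20)) = √(-59 + 740) = √681 ≈ 26.096)
-206 + w*(-429) = -206 + √681*(-429) = -206 - 429*√681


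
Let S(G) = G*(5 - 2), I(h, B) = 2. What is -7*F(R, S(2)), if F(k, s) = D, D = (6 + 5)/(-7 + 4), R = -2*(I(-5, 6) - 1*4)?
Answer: 77/3 ≈ 25.667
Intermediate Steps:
R = 4 (R = -2*(2 - 1*4) = -2*(2 - 4) = -2*(-2) = 4)
S(G) = 3*G (S(G) = G*3 = 3*G)
D = -11/3 (D = 11/(-3) = 11*(-⅓) = -11/3 ≈ -3.6667)
F(k, s) = -11/3
-7*F(R, S(2)) = -7*(-11/3) = 77/3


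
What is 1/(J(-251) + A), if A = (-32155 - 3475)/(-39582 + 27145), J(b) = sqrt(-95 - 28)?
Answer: 443130310/20295010087 - 154678969*I*sqrt(123)/20295010087 ≈ 0.021834 - 0.084527*I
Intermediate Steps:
J(b) = I*sqrt(123) (J(b) = sqrt(-123) = I*sqrt(123))
A = 35630/12437 (A = -35630/(-12437) = -35630*(-1/12437) = 35630/12437 ≈ 2.8648)
1/(J(-251) + A) = 1/(I*sqrt(123) + 35630/12437) = 1/(35630/12437 + I*sqrt(123))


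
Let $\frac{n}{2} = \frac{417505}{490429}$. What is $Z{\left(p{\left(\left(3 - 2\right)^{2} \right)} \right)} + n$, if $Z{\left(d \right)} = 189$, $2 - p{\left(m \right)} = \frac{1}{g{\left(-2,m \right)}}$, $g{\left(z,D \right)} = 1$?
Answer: $\frac{93526091}{490429} \approx 190.7$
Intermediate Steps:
$p{\left(m \right)} = 1$ ($p{\left(m \right)} = 2 - 1^{-1} = 2 - 1 = 1$)
$n = \frac{835010}{490429}$ ($n = 2 \cdot \frac{417505}{490429} = \frac{835010}{490429} \approx 1.7026$)
$Z{\left(p{\left(\left(3 - 2\right)^{2} \right)} \right)} + n = 189 + \frac{835010}{490429} = \frac{93526091}{490429}$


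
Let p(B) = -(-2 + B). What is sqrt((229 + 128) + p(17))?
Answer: 3*sqrt(38) ≈ 18.493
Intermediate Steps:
p(B) = 2 - B
sqrt((229 + 128) + p(17)) = sqrt((229 + 128) + (2 - 1*17)) = sqrt(357 + (2 - 17)) = sqrt(357 - 15) = sqrt(342) = 3*sqrt(38)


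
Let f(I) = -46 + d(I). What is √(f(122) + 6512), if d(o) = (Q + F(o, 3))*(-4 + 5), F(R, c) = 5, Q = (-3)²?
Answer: 36*√5 ≈ 80.498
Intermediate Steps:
Q = 9
d(o) = 14 (d(o) = (9 + 5)*(-4 + 5) = 14*1 = 14)
f(I) = -32 (f(I) = -46 + 14 = -32)
√(f(122) + 6512) = √(-32 + 6512) = √6480 = 36*√5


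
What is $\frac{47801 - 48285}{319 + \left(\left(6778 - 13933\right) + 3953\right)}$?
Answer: $\frac{484}{2883} \approx 0.16788$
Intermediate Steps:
$\frac{47801 - 48285}{319 + \left(\left(6778 - 13933\right) + 3953\right)} = - \frac{484}{319 + \left(-7155 + 3953\right)} = - \frac{484}{319 - 3202} = - \frac{484}{-2883} = \left(-484\right) \left(- \frac{1}{2883}\right) = \frac{484}{2883}$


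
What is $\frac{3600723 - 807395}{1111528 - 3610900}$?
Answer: $- \frac{698332}{624843} \approx -1.1176$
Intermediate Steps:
$\frac{3600723 - 807395}{1111528 - 3610900} = \frac{2793328}{-2499372} = 2793328 \left(- \frac{1}{2499372}\right) = - \frac{698332}{624843}$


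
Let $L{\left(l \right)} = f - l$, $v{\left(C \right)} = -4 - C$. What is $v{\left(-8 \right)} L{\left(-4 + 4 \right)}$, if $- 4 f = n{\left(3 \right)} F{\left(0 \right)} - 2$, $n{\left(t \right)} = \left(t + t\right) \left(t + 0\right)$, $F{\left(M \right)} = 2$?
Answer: $-34$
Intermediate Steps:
$n{\left(t \right)} = 2 t^{2}$ ($n{\left(t \right)} = 2 t t = 2 t^{2}$)
$f = - \frac{17}{2}$ ($f = - \frac{2 \cdot 3^{2} \cdot 2 - 2}{4} = - \frac{2 \cdot 9 \cdot 2 - 2}{4} = - \frac{18 \cdot 2 - 2}{4} = - \frac{36 - 2}{4} = \left(- \frac{1}{4}\right) 34 = - \frac{17}{2} \approx -8.5$)
$L{\left(l \right)} = - \frac{17}{2} - l$
$v{\left(-8 \right)} L{\left(-4 + 4 \right)} = \left(-4 - -8\right) \left(- \frac{17}{2} - \left(-4 + 4\right)\right) = \left(-4 + 8\right) \left(- \frac{17}{2} - 0\right) = 4 \left(- \frac{17}{2} + 0\right) = 4 \left(- \frac{17}{2}\right) = -34$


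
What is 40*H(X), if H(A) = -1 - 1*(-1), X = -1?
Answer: 0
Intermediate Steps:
H(A) = 0 (H(A) = -1 + 1 = 0)
40*H(X) = 40*0 = 0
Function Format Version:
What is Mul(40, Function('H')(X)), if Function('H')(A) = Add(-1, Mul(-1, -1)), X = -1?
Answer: 0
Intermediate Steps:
Function('H')(A) = 0 (Function('H')(A) = Add(-1, 1) = 0)
Mul(40, Function('H')(X)) = Mul(40, 0) = 0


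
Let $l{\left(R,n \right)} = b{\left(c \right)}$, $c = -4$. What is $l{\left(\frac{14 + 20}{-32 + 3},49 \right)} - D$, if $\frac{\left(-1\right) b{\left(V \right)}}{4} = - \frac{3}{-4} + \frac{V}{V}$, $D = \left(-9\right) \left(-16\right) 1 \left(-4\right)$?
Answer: $569$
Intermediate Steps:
$D = -576$ ($D = 144 \left(-4\right) = -576$)
$b{\left(V \right)} = -7$ ($b{\left(V \right)} = - 4 \left(- \frac{3}{-4} + \frac{V}{V}\right) = - 4 \left(\left(-3\right) \left(- \frac{1}{4}\right) + 1\right) = - 4 \left(\frac{3}{4} + 1\right) = \left(-4\right) \frac{7}{4} = -7$)
$l{\left(R,n \right)} = -7$
$l{\left(\frac{14 + 20}{-32 + 3},49 \right)} - D = -7 - -576 = -7 + 576 = 569$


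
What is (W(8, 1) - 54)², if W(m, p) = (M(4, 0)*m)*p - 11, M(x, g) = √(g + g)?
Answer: 4225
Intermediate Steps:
M(x, g) = √2*√g (M(x, g) = √(2*g) = √2*√g)
W(m, p) = -11 (W(m, p) = ((√2*√0)*m)*p - 11 = ((√2*0)*m)*p - 11 = (0*m)*p - 11 = 0*p - 11 = 0 - 11 = -11)
(W(8, 1) - 54)² = (-11 - 54)² = (-65)² = 4225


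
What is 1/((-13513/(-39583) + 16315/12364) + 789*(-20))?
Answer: -489404212/7721985593983 ≈ -6.3378e-5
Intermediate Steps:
1/((-13513/(-39583) + 16315/12364) + 789*(-20)) = 1/((-13513*(-1/39583) + 16315*(1/12364)) - 15780) = 1/((13513/39583 + 16315/12364) - 15780) = 1/(812871377/489404212 - 15780) = 1/(-7721985593983/489404212) = -489404212/7721985593983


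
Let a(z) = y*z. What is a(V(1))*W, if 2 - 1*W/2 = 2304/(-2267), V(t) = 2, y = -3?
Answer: -82056/2267 ≈ -36.196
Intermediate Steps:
a(z) = -3*z
W = 13676/2267 (W = 4 - 4608/(-2267) = 4 - 4608*(-1)/2267 = 4 - 2*(-2304/2267) = 4 + 4608/2267 = 13676/2267 ≈ 6.0326)
a(V(1))*W = -3*2*(13676/2267) = -6*13676/2267 = -82056/2267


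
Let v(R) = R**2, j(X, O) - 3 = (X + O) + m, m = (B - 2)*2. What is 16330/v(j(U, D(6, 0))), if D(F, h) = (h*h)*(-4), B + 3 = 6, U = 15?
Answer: 1633/40 ≈ 40.825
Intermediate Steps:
B = 3 (B = -3 + 6 = 3)
D(F, h) = -4*h**2 (D(F, h) = h**2*(-4) = -4*h**2)
m = 2 (m = (3 - 2)*2 = 1*2 = 2)
j(X, O) = 5 + O + X (j(X, O) = 3 + ((X + O) + 2) = 3 + ((O + X) + 2) = 3 + (2 + O + X) = 5 + O + X)
16330/v(j(U, D(6, 0))) = 16330/((5 - 4*0**2 + 15)**2) = 16330/((5 - 4*0 + 15)**2) = 16330/((5 + 0 + 15)**2) = 16330/(20**2) = 16330/400 = 16330*(1/400) = 1633/40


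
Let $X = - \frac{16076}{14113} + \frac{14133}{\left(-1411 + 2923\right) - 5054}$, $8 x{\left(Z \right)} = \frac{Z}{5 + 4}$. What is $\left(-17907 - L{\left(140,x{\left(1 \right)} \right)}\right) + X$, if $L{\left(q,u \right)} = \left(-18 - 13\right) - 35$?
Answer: $- \frac{11585671391}{649198} \approx -17846.0$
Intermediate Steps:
$x{\left(Z \right)} = \frac{Z}{72}$ ($x{\left(Z \right)} = \frac{Z \frac{1}{5 + 4}}{8} = \frac{Z \frac{1}{9}}{8} = \frac{\frac{1}{9} Z}{8} = \frac{Z}{72}$)
$L{\left(q,u \right)} = -66$ ($L{\left(q,u \right)} = -31 - 35 = -66$)
$X = - \frac{3329873}{649198}$ ($X = \left(-16076\right) \frac{1}{14113} + \frac{14133}{1512 - 5054} = - \frac{16076}{14113} + \frac{14133}{-3542} = - \frac{16076}{14113} + 14133 \left(- \frac{1}{3542}\right) = - \frac{16076}{14113} - \frac{2019}{506} = - \frac{3329873}{649198} \approx -5.1292$)
$\left(-17907 - L{\left(140,x{\left(1 \right)} \right)}\right) + X = \left(-17907 - -66\right) - \frac{3329873}{649198} = \left(-17907 + 66\right) - \frac{3329873}{649198} = -17841 - \frac{3329873}{649198} = - \frac{11585671391}{649198}$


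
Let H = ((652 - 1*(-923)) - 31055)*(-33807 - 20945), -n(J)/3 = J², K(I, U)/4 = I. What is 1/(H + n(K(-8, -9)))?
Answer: 1/1614085888 ≈ 6.1955e-10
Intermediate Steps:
K(I, U) = 4*I
n(J) = -3*J²
H = 1614088960 (H = ((652 + 923) - 31055)*(-54752) = (1575 - 31055)*(-54752) = -29480*(-54752) = 1614088960)
1/(H + n(K(-8, -9))) = 1/(1614088960 - 3*(4*(-8))²) = 1/(1614088960 - 3*(-32)²) = 1/(1614088960 - 3*1024) = 1/(1614088960 - 3072) = 1/1614085888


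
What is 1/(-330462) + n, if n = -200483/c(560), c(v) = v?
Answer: -33126006853/92529360 ≈ -358.01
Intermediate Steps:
n = -200483/560 ≈ -358.01
1/(-330462) + n = 1/(-330462) - 200483/560 = -1/330462 - 200483/560 = -33126006853/92529360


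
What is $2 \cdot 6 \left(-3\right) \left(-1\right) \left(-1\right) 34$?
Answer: $-1224$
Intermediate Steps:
$2 \cdot 6 \left(-3\right) \left(-1\right) \left(-1\right) 34 = 2 \left(-18\right) \left(-1\right) \left(-1\right) 34 = 2 \cdot 18 \left(-1\right) 34 = 2 \left(-18\right) 34 = \left(-36\right) 34 = -1224$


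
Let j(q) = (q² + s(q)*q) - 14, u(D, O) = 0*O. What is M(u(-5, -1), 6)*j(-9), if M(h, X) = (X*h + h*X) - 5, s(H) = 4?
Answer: -155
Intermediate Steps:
u(D, O) = 0
M(h, X) = -5 + 2*X*h (M(h, X) = (X*h + X*h) - 5 = 2*X*h - 5 = -5 + 2*X*h)
j(q) = -14 + q² + 4*q (j(q) = (q² + 4*q) - 14 = -14 + q² + 4*q)
M(u(-5, -1), 6)*j(-9) = (-5 + 2*6*0)*(-14 + (-9)² + 4*(-9)) = (-5 + 0)*(-14 + 81 - 36) = -5*31 = -155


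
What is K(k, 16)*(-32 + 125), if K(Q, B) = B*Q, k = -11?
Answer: -16368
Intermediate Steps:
K(k, 16)*(-32 + 125) = (16*(-11))*(-32 + 125) = -176*93 = -16368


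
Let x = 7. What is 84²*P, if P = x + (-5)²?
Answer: 225792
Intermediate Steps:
P = 32 (P = 7 + (-5)² = 7 + 25 = 32)
84²*P = 84²*32 = 7056*32 = 225792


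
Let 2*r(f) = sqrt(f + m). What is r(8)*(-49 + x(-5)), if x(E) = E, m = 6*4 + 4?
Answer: -162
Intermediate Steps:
m = 28 (m = 24 + 4 = 28)
r(f) = sqrt(28 + f)/2 (r(f) = sqrt(f + 28)/2 = sqrt(28 + f)/2)
r(8)*(-49 + x(-5)) = (sqrt(28 + 8)/2)*(-49 - 5) = (sqrt(36)/2)*(-54) = ((1/2)*6)*(-54) = 3*(-54) = -162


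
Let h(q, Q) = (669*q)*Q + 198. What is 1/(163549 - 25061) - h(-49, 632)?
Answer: 2869110460273/138488 ≈ 2.0717e+7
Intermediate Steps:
h(q, Q) = 198 + 669*Q*q (h(q, Q) = 669*Q*q + 198 = 198 + 669*Q*q)
1/(163549 - 25061) - h(-49, 632) = 1/(163549 - 25061) - (198 + 669*632*(-49)) = 1/138488 - (198 - 20717592) = 1/138488 - 1*(-20717394) = 1/138488 + 20717394 = 2869110460273/138488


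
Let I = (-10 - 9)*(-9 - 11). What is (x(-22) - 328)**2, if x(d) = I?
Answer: 2704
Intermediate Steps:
I = 380 (I = -19*(-20) = 380)
x(d) = 380
(x(-22) - 328)**2 = (380 - 328)**2 = 52**2 = 2704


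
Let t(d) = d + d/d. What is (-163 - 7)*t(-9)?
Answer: 1360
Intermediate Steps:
t(d) = 1 + d (t(d) = d + 1 = 1 + d)
(-163 - 7)*t(-9) = (-163 - 7)*(1 - 9) = -170*(-8) = 1360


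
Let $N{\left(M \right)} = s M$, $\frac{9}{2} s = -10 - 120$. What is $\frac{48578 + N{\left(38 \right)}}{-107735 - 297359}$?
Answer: $- \frac{213661}{1822923} \approx -0.11721$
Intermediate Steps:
$s = - \frac{260}{9}$ ($s = \frac{2 \left(-10 - 120\right)}{9} = \frac{2}{9} \left(-130\right) = - \frac{260}{9} \approx -28.889$)
$N{\left(M \right)} = - \frac{260 M}{9}$
$\frac{48578 + N{\left(38 \right)}}{-107735 - 297359} = \frac{48578 - \frac{9880}{9}}{-107735 - 297359} = \frac{48578 - \frac{9880}{9}}{-405094} = \frac{427322}{9} \left(- \frac{1}{405094}\right) = - \frac{213661}{1822923}$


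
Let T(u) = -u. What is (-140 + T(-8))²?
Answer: 17424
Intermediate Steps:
(-140 + T(-8))² = (-140 - 1*(-8))² = (-140 + 8)² = (-132)² = 17424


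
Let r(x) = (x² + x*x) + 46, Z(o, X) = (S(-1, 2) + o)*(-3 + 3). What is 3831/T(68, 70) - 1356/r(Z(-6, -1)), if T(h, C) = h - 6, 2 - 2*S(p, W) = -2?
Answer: 46077/1426 ≈ 32.312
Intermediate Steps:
S(p, W) = 2 (S(p, W) = 1 - ½*(-2) = 1 + 1 = 2)
Z(o, X) = 0 (Z(o, X) = (2 + o)*(-3 + 3) = (2 + o)*0 = 0)
r(x) = 46 + 2*x² (r(x) = (x² + x²) + 46 = 2*x² + 46 = 46 + 2*x²)
T(h, C) = -6 + h
3831/T(68, 70) - 1356/r(Z(-6, -1)) = 3831/(-6 + 68) - 1356/(46 + 2*0²) = 3831/62 - 1356/(46 + 2*0) = 3831*(1/62) - 1356/(46 + 0) = 3831/62 - 1356/46 = 3831/62 - 1356*1/46 = 3831/62 - 678/23 = 46077/1426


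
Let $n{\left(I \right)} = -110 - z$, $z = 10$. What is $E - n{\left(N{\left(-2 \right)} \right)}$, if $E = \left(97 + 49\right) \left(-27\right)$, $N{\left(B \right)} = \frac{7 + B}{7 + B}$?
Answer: $-3822$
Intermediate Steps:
$N{\left(B \right)} = 1$
$n{\left(I \right)} = -120$ ($n{\left(I \right)} = -110 - 10 = -120$)
$E = -3942$ ($E = 146 \left(-27\right) = -3942$)
$E - n{\left(N{\left(-2 \right)} \right)} = -3942 - -120 = -3942 + 120 = -3822$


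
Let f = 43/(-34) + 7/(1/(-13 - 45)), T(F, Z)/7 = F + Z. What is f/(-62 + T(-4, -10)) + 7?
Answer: 51927/5440 ≈ 9.5454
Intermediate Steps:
T(F, Z) = 7*F + 7*Z (T(F, Z) = 7*(F + Z) = 7*F + 7*Z)
f = -13847/34 (f = 43*(-1/34) + 7/(1/(-58)) = -43/34 + 7/(-1/58) = -43/34 + 7*(-58) = -43/34 - 406 = -13847/34 ≈ -407.26)
f/(-62 + T(-4, -10)) + 7 = -13847/34/(-62 + (7*(-4) + 7*(-10))) + 7 = -13847/34/(-62 + (-28 - 70)) + 7 = -13847/34/(-62 - 98) + 7 = -13847/34/(-160) + 7 = -1/160*(-13847/34) + 7 = 13847/5440 + 7 = 51927/5440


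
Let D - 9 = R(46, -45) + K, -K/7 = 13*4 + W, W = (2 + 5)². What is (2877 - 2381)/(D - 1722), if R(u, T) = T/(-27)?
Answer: -1488/7255 ≈ -0.20510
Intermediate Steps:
W = 49 (W = 7² = 49)
R(u, T) = -T/27 (R(u, T) = T*(-1/27) = -T/27)
K = -707 (K = -7*(13*4 + 49) = -7*(52 + 49) = -7*101 = -707)
D = -2089/3 (D = 9 + (-1/27*(-45) - 707) = 9 + (5/3 - 707) = 9 - 2116/3 = -2089/3 ≈ -696.33)
(2877 - 2381)/(D - 1722) = (2877 - 2381)/(-2089/3 - 1722) = 496/(-7255/3) = 496*(-3/7255) = -1488/7255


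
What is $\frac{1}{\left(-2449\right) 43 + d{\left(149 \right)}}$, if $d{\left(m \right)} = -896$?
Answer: $- \frac{1}{106203} \approx -9.4159 \cdot 10^{-6}$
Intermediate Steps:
$\frac{1}{\left(-2449\right) 43 + d{\left(149 \right)}} = \frac{1}{\left(-2449\right) 43 - 896} = \frac{1}{-105307 - 896} = \frac{1}{-106203} = - \frac{1}{106203}$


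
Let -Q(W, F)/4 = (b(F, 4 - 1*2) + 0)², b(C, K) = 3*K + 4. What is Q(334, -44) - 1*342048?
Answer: -342448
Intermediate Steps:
b(C, K) = 4 + 3*K
Q(W, F) = -400 (Q(W, F) = -4*((4 + 3*(4 - 1*2)) + 0)² = -4*((4 + 3*(4 - 2)) + 0)² = -4*((4 + 3*2) + 0)² = -4*((4 + 6) + 0)² = -4*(10 + 0)² = -4*10² = -4*100 = -400)
Q(334, -44) - 1*342048 = -400 - 1*342048 = -400 - 342048 = -342448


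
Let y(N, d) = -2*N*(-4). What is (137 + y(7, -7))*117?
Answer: 22581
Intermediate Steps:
y(N, d) = 8*N
(137 + y(7, -7))*117 = (137 + 8*7)*117 = (137 + 56)*117 = 193*117 = 22581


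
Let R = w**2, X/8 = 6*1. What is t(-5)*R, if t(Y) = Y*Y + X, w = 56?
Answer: 228928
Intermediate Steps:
X = 48 (X = 8*(6*1) = 8*6 = 48)
t(Y) = 48 + Y**2 (t(Y) = Y*Y + 48 = Y**2 + 48 = 48 + Y**2)
R = 3136 (R = 56**2 = 3136)
t(-5)*R = (48 + (-5)**2)*3136 = (48 + 25)*3136 = 73*3136 = 228928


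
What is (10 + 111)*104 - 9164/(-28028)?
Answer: 88178379/7007 ≈ 12584.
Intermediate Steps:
(10 + 111)*104 - 9164/(-28028) = 121*104 - 9164*(-1)/28028 = 12584 - 1*(-2291/7007) = 12584 + 2291/7007 = 88178379/7007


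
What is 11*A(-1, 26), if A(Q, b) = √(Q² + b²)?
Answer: 11*√677 ≈ 286.21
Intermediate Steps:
11*A(-1, 26) = 11*√((-1)² + 26²) = 11*√(1 + 676) = 11*√677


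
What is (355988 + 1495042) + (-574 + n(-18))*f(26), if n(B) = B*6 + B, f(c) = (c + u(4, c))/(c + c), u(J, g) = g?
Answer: 1850330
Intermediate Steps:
f(c) = 1 (f(c) = (c + c)/(c + c) = (2*c)/((2*c)) = (2*c)*(1/(2*c)) = 1)
n(B) = 7*B (n(B) = 6*B + B = 7*B)
(355988 + 1495042) + (-574 + n(-18))*f(26) = (355988 + 1495042) + (-574 + 7*(-18))*1 = 1851030 + (-574 - 126)*1 = 1851030 - 700*1 = 1851030 - 700 = 1850330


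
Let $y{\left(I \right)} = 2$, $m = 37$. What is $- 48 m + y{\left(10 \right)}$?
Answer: $-1774$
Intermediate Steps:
$- 48 m + y{\left(10 \right)} = \left(-48\right) 37 + 2 = -1776 + 2 = -1774$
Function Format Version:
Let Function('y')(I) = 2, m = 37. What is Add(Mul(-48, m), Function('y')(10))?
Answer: -1774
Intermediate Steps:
Add(Mul(-48, m), Function('y')(10)) = Add(Mul(-48, 37), 2) = Add(-1776, 2) = -1774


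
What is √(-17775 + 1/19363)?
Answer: 2*I*√5764970177/1139 ≈ 133.32*I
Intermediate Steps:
√(-17775 + 1/19363) = √(-344177324/19363) = 2*I*√5764970177/1139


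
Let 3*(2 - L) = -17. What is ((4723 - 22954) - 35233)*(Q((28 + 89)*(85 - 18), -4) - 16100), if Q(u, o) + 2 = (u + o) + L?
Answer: 1324730992/3 ≈ 4.4158e+8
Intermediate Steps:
L = 23/3 (L = 2 - ⅓*(-17) = 2 + 17/3 = 23/3 ≈ 7.6667)
Q(u, o) = 17/3 + o + u (Q(u, o) = -2 + ((u + o) + 23/3) = -2 + ((o + u) + 23/3) = -2 + (23/3 + o + u) = 17/3 + o + u)
((4723 - 22954) - 35233)*(Q((28 + 89)*(85 - 18), -4) - 16100) = ((4723 - 22954) - 35233)*((17/3 - 4 + (28 + 89)*(85 - 18)) - 16100) = (-18231 - 35233)*((17/3 - 4 + 117*67) - 16100) = -53464*((17/3 - 4 + 7839) - 16100) = -53464*(23522/3 - 16100) = -53464*(-24778/3) = 1324730992/3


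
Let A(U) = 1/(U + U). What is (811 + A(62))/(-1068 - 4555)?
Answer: -100565/697252 ≈ -0.14423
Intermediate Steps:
A(U) = 1/(2*U)
(811 + A(62))/(-1068 - 4555) = (811 + (½)/62)/(-1068 - 4555) = (811 + (½)*(1/62))/(-5623) = (811 + 1/124)*(-1/5623) = (100565/124)*(-1/5623) = -100565/697252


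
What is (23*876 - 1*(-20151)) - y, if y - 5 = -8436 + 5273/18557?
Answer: 904277337/18557 ≈ 48730.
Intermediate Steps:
y = -156448794/18557 (y = 5 + (-8436 + 5273/18557) = 5 - 156541579/18557 = -156448794/18557 ≈ -8430.7)
(23*876 - 1*(-20151)) - y = (23*876 - 1*(-20151)) - 1*(-156448794/18557) = (20148 + 20151) + 156448794/18557 = 40299 + 156448794/18557 = 904277337/18557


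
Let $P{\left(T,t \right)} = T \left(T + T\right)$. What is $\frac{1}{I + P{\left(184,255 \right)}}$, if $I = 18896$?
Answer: $\frac{1}{86608} \approx 1.1546 \cdot 10^{-5}$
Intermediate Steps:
$P{\left(T,t \right)} = 2 T^{2}$ ($P{\left(T,t \right)} = T 2 T = 2 T^{2}$)
$\frac{1}{I + P{\left(184,255 \right)}} = \frac{1}{18896 + 2 \cdot 184^{2}} = \frac{1}{18896 + 2 \cdot 33856} = \frac{1}{18896 + 67712} = \frac{1}{86608}$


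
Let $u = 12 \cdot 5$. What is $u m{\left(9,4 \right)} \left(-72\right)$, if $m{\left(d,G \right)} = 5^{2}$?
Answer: $-108000$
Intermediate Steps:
$m{\left(d,G \right)} = 25$
$u = 60$
$u m{\left(9,4 \right)} \left(-72\right) = 60 \cdot 25 \left(-72\right) = 1500 \left(-72\right) = -108000$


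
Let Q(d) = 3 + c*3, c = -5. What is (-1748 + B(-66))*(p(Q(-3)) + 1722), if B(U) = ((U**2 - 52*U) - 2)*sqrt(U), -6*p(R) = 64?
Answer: -8974232/3 + 39973324*I*sqrt(66)/3 ≈ -2.9914e+6 + 1.0825e+8*I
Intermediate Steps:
Q(d) = -12 (Q(d) = 3 - 5*3 = 3 - 15 = -12)
p(R) = -32/3 (p(R) = -1/6*64 = -32/3)
B(U) = sqrt(U)*(-2 + U**2 - 52*U) (B(U) = (-2 + U**2 - 52*U)*sqrt(U) = sqrt(U)*(-2 + U**2 - 52*U))
(-1748 + B(-66))*(p(Q(-3)) + 1722) = (-1748 + sqrt(-66)*(-2 + (-66)**2 - 52*(-66)))*(-32/3 + 1722) = (-1748 + (I*sqrt(66))*(-2 + 4356 + 3432))*(5134/3) = (-1748 + (I*sqrt(66))*7786)*(5134/3) = (-1748 + 7786*I*sqrt(66))*(5134/3) = -8974232/3 + 39973324*I*sqrt(66)/3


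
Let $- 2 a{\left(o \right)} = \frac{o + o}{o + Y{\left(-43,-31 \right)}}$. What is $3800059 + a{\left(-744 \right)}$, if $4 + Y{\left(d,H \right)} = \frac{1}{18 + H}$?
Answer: $\frac{36955564103}{9725} \approx 3.8001 \cdot 10^{6}$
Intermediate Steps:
$Y{\left(d,H \right)} = -4 + \frac{1}{18 + H}$
$a{\left(o \right)} = - \frac{o}{- \frac{53}{13} + o}$ ($a{\left(o \right)} = - \frac{\left(o + o\right) \frac{1}{o + \frac{-71 - -124}{18 - 31}}}{2} = - \frac{2 o \frac{1}{o + \frac{-71 + 124}{-13}}}{2} = - \frac{2 o \frac{1}{o - \frac{53}{13}}}{2} = - \frac{2 o \frac{1}{- \frac{53}{13} + o}}{2} = - \frac{o}{- \frac{53}{13} + o}$)
$3800059 + a{\left(-744 \right)} = 3800059 - - \frac{9672}{-53 + 13 \left(-744\right)} = 3800059 - - \frac{9672}{-53 - 9672} = 3800059 - - \frac{9672}{-9725} = 3800059 - \left(-9672\right) \left(- \frac{1}{9725}\right) = 3800059 - \frac{9672}{9725} = \frac{36955564103}{9725}$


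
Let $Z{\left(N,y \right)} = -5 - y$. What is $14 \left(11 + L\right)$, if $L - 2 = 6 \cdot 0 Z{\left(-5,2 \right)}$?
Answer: $182$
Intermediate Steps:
$L = 2$ ($L = 2 + 6 \cdot 0 \left(-5 - 2\right) = 2 + 0 \left(-5 - 2\right) = 2 + 0 \left(-7\right) = 2 + 0 = 2$)
$14 \left(11 + L\right) = 14 \left(11 + 2\right) = 14 \cdot 13 = 182$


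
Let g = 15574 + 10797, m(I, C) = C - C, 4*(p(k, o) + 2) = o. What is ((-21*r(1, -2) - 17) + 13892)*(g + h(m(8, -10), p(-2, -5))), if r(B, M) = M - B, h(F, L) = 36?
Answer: 368060766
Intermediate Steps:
p(k, o) = -2 + o/4
m(I, C) = 0
g = 26371
((-21*r(1, -2) - 17) + 13892)*(g + h(m(8, -10), p(-2, -5))) = ((-21*(-2 - 1*1) - 17) + 13892)*(26371 + 36) = ((-21*(-2 - 1) - 17) + 13892)*26407 = ((-21*(-3) - 17) + 13892)*26407 = ((63 - 17) + 13892)*26407 = (46 + 13892)*26407 = 13938*26407 = 368060766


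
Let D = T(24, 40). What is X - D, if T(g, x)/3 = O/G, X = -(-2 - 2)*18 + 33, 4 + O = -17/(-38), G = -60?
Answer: 15933/152 ≈ 104.82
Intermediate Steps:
O = -135/38 (O = -4 - 17/(-38) = -4 - 17*(-1/38) = -4 + 17/38 = -135/38 ≈ -3.5526)
X = 105 (X = -1*(-4)*18 + 33 = 4*18 + 33 = 72 + 33 = 105)
T(g, x) = 27/152 (T(g, x) = 3*(-135/38/(-60)) = 3*(-135/38*(-1/60)) = 3*(9/152) = 27/152)
D = 27/152 ≈ 0.17763
X - D = 105 - 1*27/152 = 105 - 27/152 = 15933/152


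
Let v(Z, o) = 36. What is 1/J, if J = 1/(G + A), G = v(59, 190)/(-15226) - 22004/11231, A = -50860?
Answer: -4348779247190/85501603 ≈ -50862.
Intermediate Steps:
G = -167718610/85501603 (G = 36/(-15226) - 22004/11231 = 36*(-1/15226) - 22004*1/11231 = -18/7613 - 22004/11231 = -167718610/85501603 ≈ -1.9616)
J = -85501603/4348779247190 (J = 1/(-167718610/85501603 - 50860) = 1/(-4348779247190/85501603) = -85501603/4348779247190 ≈ -1.9661e-5)
1/J = 1/(-85501603/4348779247190) = -4348779247190/85501603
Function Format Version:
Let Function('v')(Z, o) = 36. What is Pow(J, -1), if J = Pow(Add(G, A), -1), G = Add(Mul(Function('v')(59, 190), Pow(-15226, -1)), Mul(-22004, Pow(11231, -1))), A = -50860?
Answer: Rational(-4348779247190, 85501603) ≈ -50862.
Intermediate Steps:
G = Rational(-167718610, 85501603) (G = Add(Mul(36, Pow(-15226, -1)), Mul(-22004, Pow(11231, -1))) = Add(Mul(36, Rational(-1, 15226)), Mul(-22004, Rational(1, 11231))) = Add(Rational(-18, 7613), Rational(-22004, 11231)) = Rational(-167718610, 85501603) ≈ -1.9616)
J = Rational(-85501603, 4348779247190) (J = Pow(Add(Rational(-167718610, 85501603), -50860), -1) = Pow(Rational(-4348779247190, 85501603), -1) = Rational(-85501603, 4348779247190) ≈ -1.9661e-5)
Pow(J, -1) = Pow(Rational(-85501603, 4348779247190), -1) = Rational(-4348779247190, 85501603)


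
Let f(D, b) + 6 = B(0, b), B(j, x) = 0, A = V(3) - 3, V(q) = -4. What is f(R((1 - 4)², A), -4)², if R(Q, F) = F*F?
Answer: 36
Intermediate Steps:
A = -7 (A = -4 - 3 = -7)
R(Q, F) = F²
f(D, b) = -6 (f(D, b) = -6 + 0 = -6)
f(R((1 - 4)², A), -4)² = (-6)² = 36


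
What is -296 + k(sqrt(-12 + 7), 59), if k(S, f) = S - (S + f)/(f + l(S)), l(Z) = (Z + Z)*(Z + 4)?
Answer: (-2320*sqrt(5) + 14603*I)/(-49*I + 8*sqrt(5)) ≈ -297.08 + 2.5837*I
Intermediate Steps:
l(Z) = 2*Z*(4 + Z) (l(Z) = (2*Z)*(4 + Z) = 2*Z*(4 + Z))
k(S, f) = S - (S + f)/(f + 2*S*(4 + S))
-296 + k(sqrt(-12 + 7), 59) = -296 + (-sqrt(-12 + 7) - 1*59 + sqrt(-12 + 7)*59 + 2*(sqrt(-12 + 7))**2*(4 + sqrt(-12 + 7)))/(59 + 2*sqrt(-12 + 7)*(4 + sqrt(-12 + 7))) = -296 + (-sqrt(-5) - 59 + sqrt(-5)*59 + 2*(sqrt(-5))**2*(4 + sqrt(-5)))/(59 + 2*sqrt(-5)*(4 + sqrt(-5))) = -296 + (-I*sqrt(5) - 59 + (I*sqrt(5))*59 + 2*(I*sqrt(5))**2*(4 + I*sqrt(5)))/(59 + 2*(I*sqrt(5))*(4 + I*sqrt(5))) = -296 + (-I*sqrt(5) - 59 + 59*I*sqrt(5) + 2*(-5)*(4 + I*sqrt(5)))/(59 + 2*I*sqrt(5)*(4 + I*sqrt(5))) = -296 + (-I*sqrt(5) - 59 + 59*I*sqrt(5) + (-40 - 10*I*sqrt(5)))/(59 + 2*I*sqrt(5)*(4 + I*sqrt(5))) = -296 + (-99 + 48*I*sqrt(5))/(59 + 2*I*sqrt(5)*(4 + I*sqrt(5)))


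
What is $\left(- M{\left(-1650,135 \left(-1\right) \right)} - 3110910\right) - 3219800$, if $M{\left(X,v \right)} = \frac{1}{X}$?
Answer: $- \frac{10445671499}{1650} \approx -6.3307 \cdot 10^{6}$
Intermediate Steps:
$\left(- M{\left(-1650,135 \left(-1\right) \right)} - 3110910\right) - 3219800 = \left(- \frac{1}{-1650} - 3110910\right) - 3219800 = \left(\left(-1\right) \left(- \frac{1}{1650}\right) - 3110910\right) - 3219800 = \left(\frac{1}{1650} - 3110910\right) - 3219800 = - \frac{5133001499}{1650} - 3219800 = - \frac{10445671499}{1650}$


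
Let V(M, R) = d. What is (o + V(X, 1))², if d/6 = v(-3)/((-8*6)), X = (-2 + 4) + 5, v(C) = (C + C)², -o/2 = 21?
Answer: 8649/4 ≈ 2162.3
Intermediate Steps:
o = -42 (o = -2*21 = -42)
v(C) = 4*C² (v(C) = (2*C)² = 4*C²)
X = 7 (X = 2 + 5 = 7)
d = -9/2 (d = 6*((4*(-3)²)/((-8*6))) = 6*((4*9)/(-48)) = 6*(36*(-1/48)) = 6*(-¾) = -9/2 ≈ -4.5000)
V(M, R) = -9/2
(o + V(X, 1))² = (-42 - 9/2)² = (-93/2)² = 8649/4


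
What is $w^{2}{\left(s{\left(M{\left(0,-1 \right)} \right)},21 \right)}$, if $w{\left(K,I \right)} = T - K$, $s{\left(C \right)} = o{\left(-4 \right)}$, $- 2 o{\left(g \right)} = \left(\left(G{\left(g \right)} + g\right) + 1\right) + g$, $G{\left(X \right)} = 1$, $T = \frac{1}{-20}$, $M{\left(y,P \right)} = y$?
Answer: $\frac{3721}{400} \approx 9.3025$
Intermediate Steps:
$T = - \frac{1}{20} \approx -0.05$
$o{\left(g \right)} = -1 - g$ ($o{\left(g \right)} = - \frac{\left(\left(1 + g\right) + 1\right) + g}{2} = - \frac{\left(2 + g\right) + g}{2} = - \frac{2 + 2 g}{2} = -1 - g$)
$s{\left(C \right)} = 3$ ($s{\left(C \right)} = -1 - -4 = -1 + 4 = 3$)
$w{\left(K,I \right)} = - \frac{1}{20} - K$
$w^{2}{\left(s{\left(M{\left(0,-1 \right)} \right)},21 \right)} = \left(- \frac{1}{20} - 3\right)^{2} = \left(- \frac{61}{20}\right)^{2} = \frac{3721}{400}$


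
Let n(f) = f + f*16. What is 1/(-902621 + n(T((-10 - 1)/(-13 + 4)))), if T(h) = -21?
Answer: -1/902978 ≈ -1.1074e-6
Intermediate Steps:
n(f) = 17*f (n(f) = f + 16*f = 17*f)
1/(-902621 + n(T((-10 - 1)/(-13 + 4)))) = 1/(-902621 + 17*(-21)) = 1/(-902621 - 357) = 1/(-902978) = -1/902978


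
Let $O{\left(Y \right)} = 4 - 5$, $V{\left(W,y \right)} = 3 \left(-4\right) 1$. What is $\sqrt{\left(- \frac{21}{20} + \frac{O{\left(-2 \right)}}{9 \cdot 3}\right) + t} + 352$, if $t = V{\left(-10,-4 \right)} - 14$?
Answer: $352 + \frac{i \sqrt{219405}}{90} \approx 352.0 + 5.2045 i$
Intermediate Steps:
$V{\left(W,y \right)} = -12$ ($V{\left(W,y \right)} = \left(-12\right) 1 = -12$)
$t = -26$ ($t = -12 - 14 = -26$)
$O{\left(Y \right)} = -1$
$\sqrt{\left(- \frac{21}{20} + \frac{O{\left(-2 \right)}}{9 \cdot 3}\right) + t} + 352 = \sqrt{\left(- \frac{21}{20} - \frac{1}{9 \cdot 3}\right) - 26} + 352 = \sqrt{\left(\left(-21\right) \frac{1}{20} - \frac{1}{27}\right) - 26} + 352 = \sqrt{\left(- \frac{21}{20} - \frac{1}{27}\right) - 26} + 352 = \sqrt{- \frac{587}{540} - 26} + 352 = \sqrt{- \frac{14627}{540}} + 352 = \frac{i \sqrt{219405}}{90} + 352 = 352 + \frac{i \sqrt{219405}}{90}$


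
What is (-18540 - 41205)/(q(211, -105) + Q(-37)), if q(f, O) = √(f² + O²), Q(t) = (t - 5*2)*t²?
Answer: 183055835/197141243 + 2845*√55546/197141243 ≈ 0.93195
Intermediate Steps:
Q(t) = t²*(-10 + t) (Q(t) = (t - 10)*t² = (-10 + t)*t² = t²*(-10 + t))
q(f, O) = √(O² + f²)
(-18540 - 41205)/(q(211, -105) + Q(-37)) = (-18540 - 41205)/(√((-105)² + 211²) + (-37)²*(-10 - 37)) = -59745/(√(11025 + 44521) + 1369*(-47)) = -59745/(√55546 - 64343) = -59745/(-64343 + √55546)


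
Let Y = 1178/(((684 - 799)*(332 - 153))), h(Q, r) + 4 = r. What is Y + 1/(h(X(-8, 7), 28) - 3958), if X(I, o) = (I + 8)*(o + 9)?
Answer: -4654837/80981390 ≈ -0.057480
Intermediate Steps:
X(I, o) = (8 + I)*(9 + o)
h(Q, r) = -4 + r
Y = -1178/20585 (Y = 1178/((-115*179)) = 1178/(-20585) = 1178*(-1/20585) = -1178/20585 ≈ -0.057226)
Y + 1/(h(X(-8, 7), 28) - 3958) = -1178/20585 + 1/((-4 + 28) - 3958) = -1178/20585 + 1/(24 - 3958) = -1178/20585 + 1/(-3934) = -1178/20585 - 1/3934 = -4654837/80981390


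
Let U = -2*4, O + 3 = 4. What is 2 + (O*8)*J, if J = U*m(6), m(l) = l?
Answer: -382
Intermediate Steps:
O = 1 (O = -3 + 4 = 1)
U = -8
J = -48 (J = -8*6 = -48)
2 + (O*8)*J = 2 + (1*8)*(-48) = 2 + 8*(-48) = 2 - 384 = -382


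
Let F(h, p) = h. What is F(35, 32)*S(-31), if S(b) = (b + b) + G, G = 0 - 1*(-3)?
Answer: -2065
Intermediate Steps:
G = 3 (G = 0 + 3 = 3)
S(b) = 3 + 2*b (S(b) = (b + b) + 3 = 2*b + 3 = 3 + 2*b)
F(35, 32)*S(-31) = 35*(3 + 2*(-31)) = 35*(3 - 62) = 35*(-59) = -2065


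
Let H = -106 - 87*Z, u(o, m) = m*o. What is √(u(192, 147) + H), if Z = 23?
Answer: 7*√533 ≈ 161.61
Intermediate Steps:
H = -2107 (H = -106 - 87*23 = -106 - 2001 = -2107)
√(u(192, 147) + H) = √(147*192 - 2107) = √(28224 - 2107) = √26117 = 7*√533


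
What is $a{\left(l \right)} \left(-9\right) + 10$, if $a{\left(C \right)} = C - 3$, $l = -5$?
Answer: $82$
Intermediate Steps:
$a{\left(C \right)} = -3 + C$
$a{\left(l \right)} \left(-9\right) + 10 = \left(-3 - 5\right) \left(-9\right) + 10 = \left(-8\right) \left(-9\right) + 10 = 72 + 10 = 82$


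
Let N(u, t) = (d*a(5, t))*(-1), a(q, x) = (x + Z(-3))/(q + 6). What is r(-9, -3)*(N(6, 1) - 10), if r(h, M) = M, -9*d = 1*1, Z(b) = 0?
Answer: 989/33 ≈ 29.970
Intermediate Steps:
d = -⅑ (d = -1/9 = -⅑*1 = -⅑ ≈ -0.11111)
a(q, x) = x/(6 + q) (a(q, x) = (x + 0)/(q + 6) = x/(6 + q))
N(u, t) = t/99 (N(u, t) = -t/(9*(6 + 5))*(-1) = -t/(9*11)*(-1) = -t/99*(-1) = t/99)
r(-9, -3)*(N(6, 1) - 10) = -3*((1/99)*1 - 10) = -3*(1/99 - 10) = -3*(-989/99) = 989/33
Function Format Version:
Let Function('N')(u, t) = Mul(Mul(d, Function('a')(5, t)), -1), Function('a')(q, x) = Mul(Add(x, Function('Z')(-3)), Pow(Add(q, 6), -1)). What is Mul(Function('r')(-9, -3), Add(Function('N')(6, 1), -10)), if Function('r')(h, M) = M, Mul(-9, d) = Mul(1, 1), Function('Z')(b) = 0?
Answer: Rational(989, 33) ≈ 29.970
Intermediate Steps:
d = Rational(-1, 9) (d = Mul(Rational(-1, 9), Mul(1, 1)) = Mul(Rational(-1, 9), 1) = Rational(-1, 9) ≈ -0.11111)
Function('a')(q, x) = Mul(x, Pow(Add(6, q), -1)) (Function('a')(q, x) = Mul(Add(x, 0), Pow(Add(q, 6), -1)) = Mul(x, Pow(Add(6, q), -1)))
Function('N')(u, t) = Mul(Rational(1, 99), t) (Function('N')(u, t) = Mul(Mul(Rational(-1, 9), Mul(t, Pow(Add(6, 5), -1))), -1) = Mul(Mul(Rational(-1, 9), Mul(t, Pow(11, -1))), -1) = Mul(Mul(Rational(-1, 9), Mul(t, Rational(1, 11))), -1) = Mul(Mul(Rational(-1, 9), Mul(Rational(1, 11), t)), -1) = Mul(Mul(Rational(-1, 99), t), -1) = Mul(Rational(1, 99), t))
Mul(Function('r')(-9, -3), Add(Function('N')(6, 1), -10)) = Mul(-3, Add(Mul(Rational(1, 99), 1), -10)) = Mul(-3, Add(Rational(1, 99), -10)) = Mul(-3, Rational(-989, 99)) = Rational(989, 33)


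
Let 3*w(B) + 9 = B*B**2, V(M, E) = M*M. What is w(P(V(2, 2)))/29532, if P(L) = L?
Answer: 55/88596 ≈ 0.00062080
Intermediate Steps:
V(M, E) = M**2
w(B) = -3 + B**3/3 (w(B) = -3 + (B*B**2)/3 = -3 + B**3/3)
w(P(V(2, 2)))/29532 = (-3 + (2**2)**3/3)/29532 = (-3 + (1/3)*4**3)*(1/29532) = (-3 + (1/3)*64)*(1/29532) = (-3 + 64/3)*(1/29532) = (55/3)*(1/29532) = 55/88596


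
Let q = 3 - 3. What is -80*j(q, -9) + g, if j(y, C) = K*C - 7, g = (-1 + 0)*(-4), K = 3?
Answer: 2724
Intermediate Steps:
g = 4 (g = -1*(-4) = 4)
q = 0
j(y, C) = -7 + 3*C (j(y, C) = 3*C - 7 = -7 + 3*C)
-80*j(q, -9) + g = -80*(-7 + 3*(-9)) + 4 = -80*(-7 - 27) + 4 = -80*(-34) + 4 = 2720 + 4 = 2724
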